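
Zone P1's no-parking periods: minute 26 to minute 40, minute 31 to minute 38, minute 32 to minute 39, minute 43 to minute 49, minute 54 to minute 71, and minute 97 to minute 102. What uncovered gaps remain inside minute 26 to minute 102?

minute 40 to minute 43, minute 49 to minute 54, minute 71 to minute 97

After merging, the occupied span is minute 26 to minute 40, minute 43 to minute 49, minute 54 to minute 71, minute 97 to minute 102.
Gaps within minute 26 to minute 102: minute 40 to minute 43, minute 49 to minute 54, minute 71 to minute 97.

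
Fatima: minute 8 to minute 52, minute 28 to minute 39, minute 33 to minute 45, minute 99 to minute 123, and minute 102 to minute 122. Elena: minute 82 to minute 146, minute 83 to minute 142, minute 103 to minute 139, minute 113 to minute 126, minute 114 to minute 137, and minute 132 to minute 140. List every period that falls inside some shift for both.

minute 99 to minute 123

A, merged: minute 8 to minute 52, minute 99 to minute 123.
B, merged: minute 82 to minute 146.
minute 8 to minute 52 meets no B interval.
minute 99 to minute 123 ∩ B → minute 99 to minute 123.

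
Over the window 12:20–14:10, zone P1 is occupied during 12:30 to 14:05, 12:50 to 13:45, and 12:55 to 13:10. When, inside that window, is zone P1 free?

12:20–12:30, 14:05–14:10

Covered (merged): 12:30–14:05.
Gaps within 12:20–14:10: 12:20–12:30, 14:05–14:10.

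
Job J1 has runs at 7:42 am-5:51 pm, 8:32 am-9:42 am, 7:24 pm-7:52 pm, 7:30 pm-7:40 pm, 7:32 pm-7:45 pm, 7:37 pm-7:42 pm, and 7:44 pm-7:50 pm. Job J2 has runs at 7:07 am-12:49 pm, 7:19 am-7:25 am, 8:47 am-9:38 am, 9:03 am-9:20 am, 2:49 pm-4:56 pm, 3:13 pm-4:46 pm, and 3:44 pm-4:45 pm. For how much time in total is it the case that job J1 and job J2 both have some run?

7 h 14 min

First set merges to 7:42 am-5:51 pm, 7:24 pm-7:52 pm.
Second set merges to 7:07 am-12:49 pm, 2:49 pm-4:56 pm.
A ∩ B = 7:42 am-12:49 pm, 2:49 pm-4:56 pm.
Total: 5 h 7 min + 2 h 7 min = 7 h 14 min.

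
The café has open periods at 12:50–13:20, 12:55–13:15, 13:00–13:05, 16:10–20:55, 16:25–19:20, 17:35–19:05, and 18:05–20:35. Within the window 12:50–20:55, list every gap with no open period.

After merging, the occupied span is 12:50–13:20, 16:10–20:55.
Gaps within 12:50–20:55: 13:20–16:10.

13:20–16:10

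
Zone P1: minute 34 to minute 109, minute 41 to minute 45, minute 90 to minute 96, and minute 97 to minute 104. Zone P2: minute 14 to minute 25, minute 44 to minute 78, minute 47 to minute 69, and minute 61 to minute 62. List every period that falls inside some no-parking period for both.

Merge the first list: minute 34 to minute 109.
Merge the second list: minute 14 to minute 25, minute 44 to minute 78.
minute 34 to minute 109 overlaps B on minute 44 to minute 78.

minute 44 to minute 78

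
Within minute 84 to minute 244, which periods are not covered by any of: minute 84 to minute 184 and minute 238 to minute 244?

minute 184 to minute 238

The merged coverage is minute 84 to minute 184, minute 238 to minute 244.
Gaps within minute 84 to minute 244: minute 184 to minute 238.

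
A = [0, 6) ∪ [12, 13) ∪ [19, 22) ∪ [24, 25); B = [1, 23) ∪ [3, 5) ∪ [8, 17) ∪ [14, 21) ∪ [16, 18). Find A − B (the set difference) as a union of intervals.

Second set merges to [1, 23).
[0, 6) minus B → [0, 1).
[12, 13): fully covered by B → removed.
[19, 22): fully covered by B → removed.
[24, 25): no B overlap → unchanged.

[0, 1) ∪ [24, 25)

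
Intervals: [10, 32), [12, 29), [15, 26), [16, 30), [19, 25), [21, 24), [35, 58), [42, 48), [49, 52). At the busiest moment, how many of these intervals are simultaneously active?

Sweep endpoints in order; track running count of active intervals.
Peak of 6 reached at 21.

6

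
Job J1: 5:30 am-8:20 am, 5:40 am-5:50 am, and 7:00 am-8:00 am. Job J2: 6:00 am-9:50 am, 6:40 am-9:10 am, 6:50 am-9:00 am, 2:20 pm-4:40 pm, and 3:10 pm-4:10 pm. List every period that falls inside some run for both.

A, merged: 5:30 am–8:20 am.
B, merged: 6:00 am–9:50 am, 2:20 pm–4:40 pm.
5:30 am–8:20 am ∩ B → 6:00 am–8:20 am.

6:00 am–8:20 am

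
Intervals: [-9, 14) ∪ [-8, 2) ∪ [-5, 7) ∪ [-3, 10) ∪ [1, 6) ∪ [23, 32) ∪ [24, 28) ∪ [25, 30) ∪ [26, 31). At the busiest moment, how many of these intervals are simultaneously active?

5

At 1, 5 of the intervals are simultaneously active.
No point has more.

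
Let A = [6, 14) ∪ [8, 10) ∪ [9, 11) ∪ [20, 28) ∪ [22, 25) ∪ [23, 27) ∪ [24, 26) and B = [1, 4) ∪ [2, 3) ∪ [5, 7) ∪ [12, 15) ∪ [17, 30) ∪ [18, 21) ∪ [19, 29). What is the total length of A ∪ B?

First set merges to [6, 14), [20, 28).
Second set merges to [1, 4), [5, 7), [12, 15), [17, 30).
A ∪ B = [1, 4), [5, 15), [17, 30).
Total: 3 + 10 + 13 = 26.

26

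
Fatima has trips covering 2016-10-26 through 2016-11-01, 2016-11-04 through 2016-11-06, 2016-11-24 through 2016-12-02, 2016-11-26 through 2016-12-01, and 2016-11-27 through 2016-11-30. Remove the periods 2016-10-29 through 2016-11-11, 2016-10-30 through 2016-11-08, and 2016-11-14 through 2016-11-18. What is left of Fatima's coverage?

First set merges to 2016-10-26 through 2016-11-01, 2016-11-04 through 2016-11-06, 2016-11-24 through 2016-12-02.
Second set merges to 2016-10-29 through 2016-11-11, 2016-11-14 through 2016-11-18.
2016-10-26 through 2016-11-01 with B removed leaves 2016-10-26 through 2016-10-28.
2016-11-04 through 2016-11-06 lies entirely inside B → drops out.
2016-11-24 through 2016-12-02 is untouched.

2016-10-26 through 2016-10-28, 2016-11-24 through 2016-12-02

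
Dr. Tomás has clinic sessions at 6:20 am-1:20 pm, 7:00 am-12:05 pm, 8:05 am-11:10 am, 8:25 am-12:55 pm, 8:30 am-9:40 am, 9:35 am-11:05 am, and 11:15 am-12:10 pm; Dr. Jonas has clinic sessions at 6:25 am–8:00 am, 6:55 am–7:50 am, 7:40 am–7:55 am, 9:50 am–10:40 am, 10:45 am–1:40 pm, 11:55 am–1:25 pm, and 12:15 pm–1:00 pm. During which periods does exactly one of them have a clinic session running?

6:20 am–6:25 am, 8:00 am–9:50 am, 10:40 am–10:45 am, 1:20 pm–1:40 pm

First set merges to 6:20 am–1:20 pm.
Second set merges to 6:25 am–8:00 am, 9:50 am–10:40 am, 10:45 am–1:40 pm.
Only in the first: 6:20 am–6:25 am, 8:00 am–9:50 am, 10:40 am–10:45 am.
Only in the second: 1:20 pm–1:40 pm.
Together these are the periods covered by exactly one.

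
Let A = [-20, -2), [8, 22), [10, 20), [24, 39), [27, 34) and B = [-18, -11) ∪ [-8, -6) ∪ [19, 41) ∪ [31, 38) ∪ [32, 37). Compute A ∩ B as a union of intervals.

[-18, -11) ∪ [-8, -6) ∪ [19, 22) ∪ [24, 39)

First set merges to [-20, -2), [8, 22), [24, 39).
Second set merges to [-18, -11), [-8, -6), [19, 41).
[-20, -2) ∩ B → [-18, -11), [-8, -6).
[8, 22) ∩ B → [19, 22).
[24, 39) ∩ B → [24, 39).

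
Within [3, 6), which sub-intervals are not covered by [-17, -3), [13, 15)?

Covered (merged): [-17, -3), [13, 15).
Complement within [3, 6): [3, 6).

[3, 6)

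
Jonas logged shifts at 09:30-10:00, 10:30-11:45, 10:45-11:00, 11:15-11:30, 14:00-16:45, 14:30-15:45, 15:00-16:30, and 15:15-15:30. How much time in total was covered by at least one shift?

4 h 30 min

Merged: 09:30–10:00, 10:30–11:45, 14:00–16:45.
Lengths: 30 min + 1 h 15 min + 2 h 45 min = 4 h 30 min.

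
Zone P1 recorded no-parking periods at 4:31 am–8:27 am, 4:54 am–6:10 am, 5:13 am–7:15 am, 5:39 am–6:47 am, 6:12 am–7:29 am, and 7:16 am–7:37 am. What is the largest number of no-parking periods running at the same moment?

Walk the sorted start/end points keeping a running depth.
The depth first hits 4 at 5:39 am.

4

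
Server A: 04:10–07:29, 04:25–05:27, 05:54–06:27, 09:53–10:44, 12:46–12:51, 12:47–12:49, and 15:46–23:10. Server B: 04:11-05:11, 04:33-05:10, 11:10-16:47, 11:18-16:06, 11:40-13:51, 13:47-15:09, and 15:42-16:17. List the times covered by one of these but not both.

Merge the first list: 04:10–07:29, 09:53–10:44, 12:46–12:51, 15:46–23:10.
Merge the second list: 04:11–05:11, 11:10–16:47.
A but not B: 04:10–04:11, 05:11–07:29, 09:53–10:44, 16:47–23:10.
B but not A: 11:10–12:46, 12:51–15:46.
Combining gives A △ B.

04:10–04:11, 05:11–07:29, 09:53–10:44, 11:10–12:46, 12:51–15:46, 16:47–23:10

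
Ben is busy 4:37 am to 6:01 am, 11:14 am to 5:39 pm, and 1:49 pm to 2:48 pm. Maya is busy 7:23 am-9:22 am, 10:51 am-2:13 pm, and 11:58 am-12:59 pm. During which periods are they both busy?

11:14 am–2:13 pm

First set merges to 4:37 am–6:01 am, 11:14 am–5:39 pm.
Second set merges to 7:23 am–9:22 am, 10:51 am–2:13 pm.
4:37 am–6:01 am meets no B interval.
11:14 am–5:39 pm ∩ B → 11:14 am–2:13 pm.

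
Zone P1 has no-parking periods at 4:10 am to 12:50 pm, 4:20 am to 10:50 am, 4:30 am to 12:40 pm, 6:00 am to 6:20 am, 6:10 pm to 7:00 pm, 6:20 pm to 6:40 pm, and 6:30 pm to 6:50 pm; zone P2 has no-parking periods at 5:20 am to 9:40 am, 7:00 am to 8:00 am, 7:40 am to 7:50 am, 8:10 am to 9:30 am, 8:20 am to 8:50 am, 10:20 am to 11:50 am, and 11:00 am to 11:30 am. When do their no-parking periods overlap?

5:20 am–9:40 am, 10:20 am–11:50 am

Merge the first list: 4:10 am–12:50 pm, 6:10 pm–7:00 pm.
Merge the second list: 5:20 am–9:40 am, 10:20 am–11:50 am.
4:10 am–12:50 pm overlaps B on 5:20 am–9:40 am, 10:20 am–11:50 am.
6:10 pm–7:00 pm falls entirely outside B.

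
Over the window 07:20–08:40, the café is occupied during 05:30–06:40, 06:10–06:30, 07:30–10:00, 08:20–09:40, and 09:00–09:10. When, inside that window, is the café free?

After merging, the occupied span is 05:30-06:40, 07:30-10:00.
Gaps within 07:20-08:40: 07:20-07:30.

07:20-07:30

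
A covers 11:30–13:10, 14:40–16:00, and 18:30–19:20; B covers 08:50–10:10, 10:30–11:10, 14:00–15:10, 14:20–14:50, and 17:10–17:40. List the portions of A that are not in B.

11:30–13:10, 15:10–16:00, 18:30–19:20

Merge the second list: 08:50–10:10, 10:30–11:10, 14:00–15:10, 17:10–17:40.
11:30–13:10: nothing removed.
14:40–16:00 \ B = 15:10–16:00.
18:30–19:20: nothing removed.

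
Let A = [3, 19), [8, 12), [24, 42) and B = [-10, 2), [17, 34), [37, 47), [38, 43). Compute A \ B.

[3, 17) ∪ [34, 37)

First set merges to [3, 19), [24, 42).
Second set merges to [-10, 2), [17, 34), [37, 47).
[3, 19) minus B → [3, 17).
[24, 42) minus B → [34, 37).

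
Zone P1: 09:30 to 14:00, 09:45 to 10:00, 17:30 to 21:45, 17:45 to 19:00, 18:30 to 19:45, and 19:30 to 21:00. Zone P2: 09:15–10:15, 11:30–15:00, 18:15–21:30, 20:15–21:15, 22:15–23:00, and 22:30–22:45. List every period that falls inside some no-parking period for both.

09:30-10:15, 11:30-14:00, 18:15-21:30

First set merges to 09:30-14:00, 17:30-21:45.
Second set merges to 09:15-10:15, 11:30-15:00, 18:15-21:30, 22:15-23:00.
09:30-14:00 overlaps B on 09:30-10:15, 11:30-14:00.
17:30-21:45 overlaps B on 18:15-21:30.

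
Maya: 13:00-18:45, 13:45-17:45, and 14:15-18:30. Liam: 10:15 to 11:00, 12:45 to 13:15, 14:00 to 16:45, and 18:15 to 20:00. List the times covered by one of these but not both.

First set merges to 13:00–18:45.
Only in the first: 13:15–14:00, 16:45–18:15.
Only in the second: 10:15–11:00, 12:45–13:00, 18:45–20:00.
Together these are the periods covered by exactly one.

10:15–11:00, 12:45–13:00, 13:15–14:00, 16:45–18:15, 18:45–20:00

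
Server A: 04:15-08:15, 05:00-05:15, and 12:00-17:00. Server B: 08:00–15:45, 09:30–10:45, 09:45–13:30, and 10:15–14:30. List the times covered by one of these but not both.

04:15–08:00, 08:15–12:00, 15:45–17:00

First set merges to 04:15–08:15, 12:00–17:00.
Second set merges to 08:00–15:45.
Only in the first: 04:15–08:00, 15:45–17:00.
Only in the second: 08:15–12:00.
Together these are the periods covered by exactly one.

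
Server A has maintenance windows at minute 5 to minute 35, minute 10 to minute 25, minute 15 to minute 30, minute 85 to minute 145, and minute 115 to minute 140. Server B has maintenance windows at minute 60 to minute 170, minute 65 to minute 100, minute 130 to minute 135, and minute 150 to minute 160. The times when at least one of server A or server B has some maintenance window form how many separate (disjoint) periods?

First set merges to minute 5 to minute 35, minute 85 to minute 145.
Second set merges to minute 60 to minute 170.
A ∪ B = minute 5 to minute 35, minute 60 to minute 170.
That is 2 disjoint pieces.

2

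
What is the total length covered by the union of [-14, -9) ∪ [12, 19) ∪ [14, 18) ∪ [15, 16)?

12

Merged: [-14, -9), [12, 19).
Lengths: 5 + 7 = 12.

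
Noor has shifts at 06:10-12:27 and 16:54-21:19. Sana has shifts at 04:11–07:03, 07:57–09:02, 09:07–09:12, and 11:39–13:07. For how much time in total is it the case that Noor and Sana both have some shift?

2 h 51 min

A ∩ B = 06:10–07:03, 07:57–09:02, 09:07–09:12, 11:39–12:27.
Total: 53 min + 1 h 5 min + 5 min + 48 min = 2 h 51 min.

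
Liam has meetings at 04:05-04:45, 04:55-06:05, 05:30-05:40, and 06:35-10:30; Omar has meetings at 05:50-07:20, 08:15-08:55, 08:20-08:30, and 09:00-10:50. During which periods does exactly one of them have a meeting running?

04:05–04:45, 04:55–05:50, 06:05–06:35, 07:20–08:15, 08:55–09:00, 10:30–10:50

A, merged: 04:05–04:45, 04:55–06:05, 06:35–10:30.
B, merged: 05:50–07:20, 08:15–08:55, 09:00–10:50.
A but not B: 04:05–04:45, 04:55–05:50, 07:20–08:15, 08:55–09:00.
B but not A: 06:05–06:35, 10:30–10:50.
Combining gives A △ B.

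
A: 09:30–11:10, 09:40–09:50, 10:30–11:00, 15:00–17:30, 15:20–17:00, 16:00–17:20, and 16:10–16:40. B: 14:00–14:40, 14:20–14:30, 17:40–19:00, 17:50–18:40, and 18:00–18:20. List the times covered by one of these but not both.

First set merges to 09:30-11:10, 15:00-17:30.
Second set merges to 14:00-14:40, 17:40-19:00.
A \ B = 09:30-11:10, 15:00-17:30.
B \ A = 14:00-14:40, 17:40-19:00.
Union of the two gives the symmetric difference.

09:30-11:10, 14:00-14:40, 15:00-17:30, 17:40-19:00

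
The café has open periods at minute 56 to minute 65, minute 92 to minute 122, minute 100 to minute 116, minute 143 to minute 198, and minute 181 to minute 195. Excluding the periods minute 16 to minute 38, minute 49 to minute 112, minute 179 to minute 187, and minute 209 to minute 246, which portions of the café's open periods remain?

Merge the first list: minute 56 to minute 65, minute 92 to minute 122, minute 143 to minute 198.
minute 56 to minute 65: fully covered by B → removed.
minute 92 to minute 122 minus B → minute 112 to minute 122.
minute 143 to minute 198 minus B → minute 143 to minute 179, minute 187 to minute 198.

minute 112 to minute 122, minute 143 to minute 179, minute 187 to minute 198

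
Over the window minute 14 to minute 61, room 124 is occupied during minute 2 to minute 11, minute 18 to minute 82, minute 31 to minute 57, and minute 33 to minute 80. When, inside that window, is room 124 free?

Covered (merged): minute 2 to minute 11, minute 18 to minute 82.
Uncovered inside minute 14 to minute 61: minute 14 to minute 18.

minute 14 to minute 18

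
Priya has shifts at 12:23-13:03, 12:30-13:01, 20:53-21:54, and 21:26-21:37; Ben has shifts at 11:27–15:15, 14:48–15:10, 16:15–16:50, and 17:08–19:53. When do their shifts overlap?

First set merges to 12:23-13:03, 20:53-21:54.
Second set merges to 11:27-15:15, 16:15-16:50, 17:08-19:53.
12:23-13:03 meets the second set on 12:23-13:03.
20:53-21:54: no overlap with the second set.

12:23-13:03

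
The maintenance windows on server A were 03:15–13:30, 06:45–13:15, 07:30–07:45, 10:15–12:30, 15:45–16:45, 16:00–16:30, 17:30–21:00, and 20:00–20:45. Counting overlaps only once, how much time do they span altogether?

Merged: 03:15–13:30, 15:45–16:45, 17:30–21:00.
Lengths: 10 h 15 min + 1 h + 3 h 30 min = 14 h 45 min.

14 h 45 min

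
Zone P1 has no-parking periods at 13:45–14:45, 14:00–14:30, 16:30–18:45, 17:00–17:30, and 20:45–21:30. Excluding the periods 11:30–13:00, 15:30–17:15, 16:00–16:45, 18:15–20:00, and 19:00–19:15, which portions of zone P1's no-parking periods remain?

A, merged: 13:45-14:45, 16:30-18:45, 20:45-21:30.
B, merged: 11:30-13:00, 15:30-17:15, 18:15-20:00.
13:45-14:45: nothing removed.
16:30-18:45 \ B = 17:15-18:15.
20:45-21:30: nothing removed.

13:45-14:45, 17:15-18:15, 20:45-21:30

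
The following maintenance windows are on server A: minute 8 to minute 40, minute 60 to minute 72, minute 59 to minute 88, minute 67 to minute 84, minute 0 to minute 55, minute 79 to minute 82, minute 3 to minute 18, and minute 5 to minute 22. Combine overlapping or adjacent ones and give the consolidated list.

minute 0 to minute 55, minute 59 to minute 88

Sort by start: minute 0 to minute 55, minute 3 to minute 18, minute 5 to minute 22, minute 8 to minute 40, minute 59 to minute 88, minute 60 to minute 72, minute 67 to minute 84, minute 79 to minute 82.
minute 3 to minute 18 overlaps/touches minute 0 to minute 55 → extend to minute 0 to minute 55.
minute 5 to minute 22 overlaps/touches minute 0 to minute 55 → extend to minute 0 to minute 55.
minute 8 to minute 40 overlaps/touches minute 0 to minute 55 → extend to minute 0 to minute 55.
minute 59 to minute 88 is disjoint → start new block.
minute 60 to minute 72 overlaps/touches minute 59 to minute 88 → extend to minute 59 to minute 88.
minute 67 to minute 84 overlaps/touches minute 59 to minute 88 → extend to minute 59 to minute 88.
minute 79 to minute 82 overlaps/touches minute 59 to minute 88 → extend to minute 59 to minute 88.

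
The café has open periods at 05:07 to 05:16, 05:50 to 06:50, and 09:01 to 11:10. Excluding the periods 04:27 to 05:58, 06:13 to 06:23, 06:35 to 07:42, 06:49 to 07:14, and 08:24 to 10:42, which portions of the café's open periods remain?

Merge the second list: 04:27–05:58, 06:13–06:23, 06:35–07:42, 08:24–10:42.
05:07–05:16 lies entirely inside B → drops out.
05:50–06:50 with B removed leaves 05:58–06:13, 06:23–06:35.
09:01–11:10 with B removed leaves 10:42–11:10.

05:58–06:13, 06:23–06:35, 10:42–11:10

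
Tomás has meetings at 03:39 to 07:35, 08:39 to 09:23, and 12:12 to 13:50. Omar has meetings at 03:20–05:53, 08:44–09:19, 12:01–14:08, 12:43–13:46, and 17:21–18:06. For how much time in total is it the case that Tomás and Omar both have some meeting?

4 h 27 min

Merge the second list: 03:20–05:53, 08:44–09:19, 12:01–14:08, 17:21–18:06.
A ∩ B = 03:39–05:53, 08:44–09:19, 12:12–13:50.
Total: 2 h 14 min + 35 min + 1 h 38 min = 4 h 27 min.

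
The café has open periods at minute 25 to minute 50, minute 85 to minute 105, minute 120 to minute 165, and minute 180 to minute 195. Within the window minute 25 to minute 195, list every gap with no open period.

minute 50 to minute 85, minute 105 to minute 120, minute 165 to minute 180

After merging, the occupied span is minute 25 to minute 50, minute 85 to minute 105, minute 120 to minute 165, minute 180 to minute 195.
Gaps within minute 25 to minute 195: minute 50 to minute 85, minute 105 to minute 120, minute 165 to minute 180.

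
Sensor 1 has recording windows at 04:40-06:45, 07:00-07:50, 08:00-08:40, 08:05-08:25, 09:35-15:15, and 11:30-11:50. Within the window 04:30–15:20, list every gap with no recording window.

After merging, the occupied span is 04:40-06:45, 07:00-07:50, 08:00-08:40, 09:35-15:15.
Gaps within 04:30-15:20: 04:30-04:40, 06:45-07:00, 07:50-08:00, 08:40-09:35, 15:15-15:20.

04:30-04:40, 06:45-07:00, 07:50-08:00, 08:40-09:35, 15:15-15:20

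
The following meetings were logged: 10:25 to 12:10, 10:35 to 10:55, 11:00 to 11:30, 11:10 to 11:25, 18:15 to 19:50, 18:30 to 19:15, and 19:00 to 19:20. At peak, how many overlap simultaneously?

3

Sweep endpoints in order; track running count of active intervals.
Peak of 3 reached at 11:10.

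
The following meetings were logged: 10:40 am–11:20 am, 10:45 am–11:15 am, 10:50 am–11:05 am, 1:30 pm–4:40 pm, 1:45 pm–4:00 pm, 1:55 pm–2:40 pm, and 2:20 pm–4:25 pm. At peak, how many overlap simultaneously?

At 2:20 pm, 4 of the intervals are simultaneously active.
No point has more.

4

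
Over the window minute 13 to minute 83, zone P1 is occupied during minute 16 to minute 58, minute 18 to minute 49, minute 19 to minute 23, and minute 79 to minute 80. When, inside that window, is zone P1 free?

The merged coverage is minute 16 to minute 58, minute 79 to minute 80.
Gaps within minute 13 to minute 83: minute 13 to minute 16, minute 58 to minute 79, minute 80 to minute 83.

minute 13 to minute 16, minute 58 to minute 79, minute 80 to minute 83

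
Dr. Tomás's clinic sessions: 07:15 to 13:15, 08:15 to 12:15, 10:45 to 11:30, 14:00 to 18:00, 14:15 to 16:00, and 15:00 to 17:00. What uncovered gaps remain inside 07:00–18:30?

The merged coverage is 07:15–13:15, 14:00–18:00.
Gaps within 07:00–18:30: 07:00–07:15, 13:15–14:00, 18:00–18:30.

07:00–07:15, 13:15–14:00, 18:00–18:30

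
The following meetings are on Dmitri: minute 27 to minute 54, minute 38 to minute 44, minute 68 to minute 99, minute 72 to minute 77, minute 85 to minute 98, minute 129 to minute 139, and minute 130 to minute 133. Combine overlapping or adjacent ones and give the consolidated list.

minute 38 to minute 44 overlaps/touches minute 27 to minute 54 → extend to minute 27 to minute 54.
minute 68 to minute 99 is disjoint → start new block.
minute 72 to minute 77 overlaps/touches minute 68 to minute 99 → extend to minute 68 to minute 99.
minute 85 to minute 98 overlaps/touches minute 68 to minute 99 → extend to minute 68 to minute 99.
minute 129 to minute 139 is disjoint → start new block.
minute 130 to minute 133 overlaps/touches minute 129 to minute 139 → extend to minute 129 to minute 139.

minute 27 to minute 54, minute 68 to minute 99, minute 129 to minute 139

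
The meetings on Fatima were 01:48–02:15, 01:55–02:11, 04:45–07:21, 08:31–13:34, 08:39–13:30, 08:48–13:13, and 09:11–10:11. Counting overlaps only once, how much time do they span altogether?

8 h 6 min

Merged: 01:48–02:15, 04:45–07:21, 08:31–13:34.
Lengths: 27 min + 2 h 36 min + 5 h 3 min = 8 h 6 min.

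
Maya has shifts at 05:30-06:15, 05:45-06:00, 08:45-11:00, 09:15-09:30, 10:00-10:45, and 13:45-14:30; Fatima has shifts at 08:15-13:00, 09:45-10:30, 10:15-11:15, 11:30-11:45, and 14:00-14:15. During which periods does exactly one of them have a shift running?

First set merges to 05:30–06:15, 08:45–11:00, 13:45–14:30.
Second set merges to 08:15–13:00, 14:00–14:15.
Only in the first: 05:30–06:15, 13:45–14:00, 14:15–14:30.
Only in the second: 08:15–08:45, 11:00–13:00.
Together these are the periods covered by exactly one.

05:30–06:15, 08:15–08:45, 11:00–13:00, 13:45–14:00, 14:15–14:30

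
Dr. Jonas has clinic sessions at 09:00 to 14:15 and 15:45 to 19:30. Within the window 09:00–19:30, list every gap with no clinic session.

After merging, the occupied span is 09:00–14:15, 15:45–19:30.
Complement within 09:00–19:30: 14:15–15:45.

14:15–15:45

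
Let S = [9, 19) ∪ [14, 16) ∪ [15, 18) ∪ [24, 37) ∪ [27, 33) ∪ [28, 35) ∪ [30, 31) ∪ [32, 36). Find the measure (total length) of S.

Merged: [9, 19), [24, 37).
Lengths: 10 + 13 = 23.

23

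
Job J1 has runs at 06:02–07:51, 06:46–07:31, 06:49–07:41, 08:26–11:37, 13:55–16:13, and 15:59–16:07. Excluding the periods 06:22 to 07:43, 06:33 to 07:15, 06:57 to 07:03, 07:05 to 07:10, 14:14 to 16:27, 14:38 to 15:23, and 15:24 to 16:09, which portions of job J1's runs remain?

06:02-06:22, 07:43-07:51, 08:26-11:37, 13:55-14:14

Merge the first list: 06:02-07:51, 08:26-11:37, 13:55-16:13.
Merge the second list: 06:22-07:43, 14:14-16:27.
06:02-07:51 with B removed leaves 06:02-06:22, 07:43-07:51.
08:26-11:37 is untouched.
13:55-16:13 with B removed leaves 13:55-14:14.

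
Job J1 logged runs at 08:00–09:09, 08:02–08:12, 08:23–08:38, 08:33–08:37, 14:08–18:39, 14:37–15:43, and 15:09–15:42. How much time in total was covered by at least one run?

5 h 40 min

Merged: 08:00–09:09, 14:08–18:39.
Lengths: 1 h 9 min + 4 h 31 min = 5 h 40 min.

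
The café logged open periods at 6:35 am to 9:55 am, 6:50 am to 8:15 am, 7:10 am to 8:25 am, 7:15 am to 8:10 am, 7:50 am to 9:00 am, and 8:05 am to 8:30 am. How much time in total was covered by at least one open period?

Merged: 6:35 am–9:55 am.
Length: 3 h 20 min.

3 h 20 min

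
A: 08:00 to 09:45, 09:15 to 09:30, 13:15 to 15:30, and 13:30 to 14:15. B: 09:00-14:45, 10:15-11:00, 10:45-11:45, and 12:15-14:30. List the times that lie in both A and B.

First set merges to 08:00–09:45, 13:15–15:30.
Second set merges to 09:00–14:45.
08:00–09:45 ∩ B → 09:00–09:45.
13:15–15:30 ∩ B → 13:15–14:45.

09:00–09:45, 13:15–14:45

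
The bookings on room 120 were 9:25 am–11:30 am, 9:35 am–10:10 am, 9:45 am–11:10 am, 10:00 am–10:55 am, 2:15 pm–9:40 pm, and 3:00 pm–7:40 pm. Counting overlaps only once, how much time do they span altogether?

9 h 30 min

Merged: 9:25 am–11:30 am, 2:15 pm–9:40 pm.
Lengths: 2 h 5 min + 7 h 25 min = 9 h 30 min.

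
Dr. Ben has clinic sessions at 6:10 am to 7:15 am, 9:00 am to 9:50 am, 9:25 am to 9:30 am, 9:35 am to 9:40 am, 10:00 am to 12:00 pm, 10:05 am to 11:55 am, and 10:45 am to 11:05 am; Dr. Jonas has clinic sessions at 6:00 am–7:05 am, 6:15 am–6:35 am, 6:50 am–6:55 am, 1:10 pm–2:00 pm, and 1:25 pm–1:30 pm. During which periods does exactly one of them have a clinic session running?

A, merged: 6:10 am–7:15 am, 9:00 am–9:50 am, 10:00 am–12:00 pm.
B, merged: 6:00 am–7:05 am, 1:10 pm–2:00 pm.
Only in the first: 7:05 am–7:15 am, 9:00 am–9:50 am, 10:00 am–12:00 pm.
Only in the second: 6:00 am–6:10 am, 1:10 pm–2:00 pm.
Together these are the periods covered by exactly one.

6:00 am–6:10 am, 7:05 am–7:15 am, 9:00 am–9:50 am, 10:00 am–12:00 pm, 1:10 pm–2:00 pm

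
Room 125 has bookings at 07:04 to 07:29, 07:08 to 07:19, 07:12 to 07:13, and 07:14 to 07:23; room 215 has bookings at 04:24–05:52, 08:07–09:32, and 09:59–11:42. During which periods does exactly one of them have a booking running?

A, merged: 07:04–07:29.
A \ B = 07:04–07:29.
B \ A = 04:24–05:52, 08:07–09:32, 09:59–11:42.
Union of the two gives the symmetric difference.

04:24–05:52, 07:04–07:29, 08:07–09:32, 09:59–11:42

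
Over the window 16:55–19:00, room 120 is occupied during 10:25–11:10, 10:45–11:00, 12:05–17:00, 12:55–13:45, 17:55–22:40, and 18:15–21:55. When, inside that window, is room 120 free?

17:00–17:55

Covered (merged): 10:25–11:10, 12:05–17:00, 17:55–22:40.
Complement within 16:55–19:00: 17:00–17:55.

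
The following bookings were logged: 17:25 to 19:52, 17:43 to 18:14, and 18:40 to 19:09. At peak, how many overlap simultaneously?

2

Sweep endpoints in order; track running count of active intervals.
Peak of 2 reached at 17:43.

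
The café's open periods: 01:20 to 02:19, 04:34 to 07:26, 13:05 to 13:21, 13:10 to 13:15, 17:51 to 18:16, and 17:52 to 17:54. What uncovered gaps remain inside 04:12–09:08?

The merged coverage is 01:20–02:19, 04:34–07:26, 13:05–13:21, 17:51–18:16.
Complement within 04:12–09:08: 04:12–04:34, 07:26–09:08.

04:12–04:34, 07:26–09:08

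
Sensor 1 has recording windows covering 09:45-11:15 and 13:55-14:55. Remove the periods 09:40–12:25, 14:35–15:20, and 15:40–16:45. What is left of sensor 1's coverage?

13:55-14:35

09:45-11:15: entirely removed.
13:55-14:55 \ B = 13:55-14:35.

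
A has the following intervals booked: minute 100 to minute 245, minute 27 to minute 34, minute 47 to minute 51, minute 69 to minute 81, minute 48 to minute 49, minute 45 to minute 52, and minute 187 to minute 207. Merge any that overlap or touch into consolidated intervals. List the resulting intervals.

Sort by start: minute 27 to minute 34, minute 45 to minute 52, minute 47 to minute 51, minute 48 to minute 49, minute 69 to minute 81, minute 100 to minute 245, minute 187 to minute 207.
minute 45 to minute 52 is disjoint → start new block.
minute 47 to minute 51 overlaps/touches minute 45 to minute 52 → extend to minute 45 to minute 52.
minute 48 to minute 49 overlaps/touches minute 45 to minute 52 → extend to minute 45 to minute 52.
minute 69 to minute 81 is disjoint → start new block.
minute 100 to minute 245 is disjoint → start new block.
minute 187 to minute 207 overlaps/touches minute 100 to minute 245 → extend to minute 100 to minute 245.

minute 27 to minute 34, minute 45 to minute 52, minute 69 to minute 81, minute 100 to minute 245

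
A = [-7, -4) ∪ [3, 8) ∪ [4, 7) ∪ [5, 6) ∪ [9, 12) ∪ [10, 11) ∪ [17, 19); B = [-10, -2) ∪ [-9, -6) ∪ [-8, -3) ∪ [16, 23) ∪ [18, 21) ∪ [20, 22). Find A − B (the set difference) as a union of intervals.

[3, 8) ∪ [9, 12)

First set merges to [-7, -4), [3, 8), [9, 12), [17, 19).
Second set merges to [-10, -2), [16, 23).
[-7, -4) lies entirely inside B → drops out.
[3, 8) is untouched.
[9, 12) is untouched.
[17, 19) lies entirely inside B → drops out.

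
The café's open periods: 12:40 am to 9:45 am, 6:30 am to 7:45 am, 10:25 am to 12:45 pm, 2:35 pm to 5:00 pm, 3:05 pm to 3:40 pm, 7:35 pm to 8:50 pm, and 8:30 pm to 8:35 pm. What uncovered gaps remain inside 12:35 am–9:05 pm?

After merging, the occupied span is 12:40 am-9:45 am, 10:25 am-12:45 pm, 2:35 pm-5:00 pm, 7:35 pm-8:50 pm.
Complement within 12:35 am-9:05 pm: 12:35 am-12:40 am, 9:45 am-10:25 am, 12:45 pm-2:35 pm, 5:00 pm-7:35 pm, 8:50 pm-9:05 pm.

12:35 am-12:40 am, 9:45 am-10:25 am, 12:45 pm-2:35 pm, 5:00 pm-7:35 pm, 8:50 pm-9:05 pm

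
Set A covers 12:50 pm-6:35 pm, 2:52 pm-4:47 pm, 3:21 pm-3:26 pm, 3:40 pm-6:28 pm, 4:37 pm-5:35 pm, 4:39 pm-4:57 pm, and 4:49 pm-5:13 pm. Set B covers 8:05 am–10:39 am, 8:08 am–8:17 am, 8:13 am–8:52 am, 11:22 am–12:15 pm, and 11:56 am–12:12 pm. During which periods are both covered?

none

Merge the first list: 12:50 pm–6:35 pm.
Merge the second list: 8:05 am–10:39 am, 11:22 am–12:15 pm.
12:50 pm–6:35 pm: no overlap with the second set.
No overlap.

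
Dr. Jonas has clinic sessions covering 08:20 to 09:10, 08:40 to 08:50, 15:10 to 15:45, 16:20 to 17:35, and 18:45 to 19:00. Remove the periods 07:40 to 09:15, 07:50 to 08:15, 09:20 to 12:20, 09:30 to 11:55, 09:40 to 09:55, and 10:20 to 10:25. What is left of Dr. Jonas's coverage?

15:10–15:45, 16:20–17:35, 18:45–19:00

Merge the first list: 08:20–09:10, 15:10–15:45, 16:20–17:35, 18:45–19:00.
Merge the second list: 07:40–09:15, 09:20–12:20.
08:20–09:10: entirely removed.
15:10–15:45: nothing removed.
16:20–17:35: nothing removed.
18:45–19:00: nothing removed.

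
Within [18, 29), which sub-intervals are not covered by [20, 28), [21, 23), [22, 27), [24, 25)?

[18, 20) ∪ [28, 29)

Covered (merged): [20, 28).
Gaps within [18, 29): [18, 20), [28, 29).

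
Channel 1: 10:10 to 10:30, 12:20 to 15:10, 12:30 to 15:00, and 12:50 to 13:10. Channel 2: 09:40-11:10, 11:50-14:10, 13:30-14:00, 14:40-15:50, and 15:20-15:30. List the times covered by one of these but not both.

Merge the first list: 10:10–10:30, 12:20–15:10.
Merge the second list: 09:40–11:10, 11:50–14:10, 14:40–15:50.
A but not B: 14:10–14:40.
B but not A: 09:40–10:10, 10:30–11:10, 11:50–12:20, 15:10–15:50.
Combining gives A △ B.

09:40–10:10, 10:30–11:10, 11:50–12:20, 14:10–14:40, 15:10–15:50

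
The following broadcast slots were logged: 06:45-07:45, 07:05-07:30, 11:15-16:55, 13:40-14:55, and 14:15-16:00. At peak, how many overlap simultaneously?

At 14:15, 3 of the intervals are simultaneously active.
No point has more.

3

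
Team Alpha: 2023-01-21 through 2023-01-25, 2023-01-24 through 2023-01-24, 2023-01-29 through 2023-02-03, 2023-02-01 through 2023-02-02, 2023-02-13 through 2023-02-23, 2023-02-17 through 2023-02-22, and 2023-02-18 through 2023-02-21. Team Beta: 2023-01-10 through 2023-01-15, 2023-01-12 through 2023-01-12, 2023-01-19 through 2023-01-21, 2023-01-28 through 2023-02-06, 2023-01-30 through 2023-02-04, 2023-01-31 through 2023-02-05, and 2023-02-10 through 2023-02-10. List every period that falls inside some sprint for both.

2023-01-21 through 2023-01-21, 2023-01-29 through 2023-02-03

First set merges to 2023-01-21 through 2023-01-25, 2023-01-29 through 2023-02-03, 2023-02-13 through 2023-02-23.
Second set merges to 2023-01-10 through 2023-01-15, 2023-01-19 through 2023-01-21, 2023-01-28 through 2023-02-06, 2023-02-10 through 2023-02-10.
2023-01-21 through 2023-01-25 ∩ B → 2023-01-21 through 2023-01-21.
2023-01-29 through 2023-02-03 ∩ B → 2023-01-29 through 2023-02-03.
2023-02-13 through 2023-02-23 meets no B interval.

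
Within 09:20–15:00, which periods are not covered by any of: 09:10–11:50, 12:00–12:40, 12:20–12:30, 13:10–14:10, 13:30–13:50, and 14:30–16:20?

The merged coverage is 09:10–11:50, 12:00–12:40, 13:10–14:10, 14:30–16:20.
Uncovered inside 09:20–15:00: 11:50–12:00, 12:40–13:10, 14:10–14:30.

11:50–12:00, 12:40–13:10, 14:10–14:30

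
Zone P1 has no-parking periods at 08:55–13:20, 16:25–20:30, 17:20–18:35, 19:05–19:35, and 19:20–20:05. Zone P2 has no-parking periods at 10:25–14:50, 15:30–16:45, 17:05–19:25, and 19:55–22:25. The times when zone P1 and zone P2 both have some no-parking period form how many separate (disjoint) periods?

A, merged: 08:55–13:20, 16:25–20:30.
A ∩ B = 10:25–13:20, 16:25–16:45, 17:05–19:25, 19:55–20:30.
That is 4 disjoint pieces.

4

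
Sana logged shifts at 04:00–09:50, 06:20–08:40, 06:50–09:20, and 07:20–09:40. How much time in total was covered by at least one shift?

5 h 50 min

Merged: 04:00–09:50.
Length: 5 h 50 min.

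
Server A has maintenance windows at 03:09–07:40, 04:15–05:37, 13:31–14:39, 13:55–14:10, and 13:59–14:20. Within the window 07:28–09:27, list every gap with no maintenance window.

07:40–09:27

The merged coverage is 03:09–07:40, 13:31–14:39.
Uncovered inside 07:28–09:27: 07:40–09:27.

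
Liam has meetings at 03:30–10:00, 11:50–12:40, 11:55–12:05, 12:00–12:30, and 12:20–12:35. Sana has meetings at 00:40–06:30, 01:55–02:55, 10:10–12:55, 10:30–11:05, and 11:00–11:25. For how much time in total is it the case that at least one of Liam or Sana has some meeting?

Merge the first list: 03:30-10:00, 11:50-12:40.
Merge the second list: 00:40-06:30, 10:10-12:55.
A ∪ B = 00:40-10:00, 10:10-12:55.
Total: 9 h 20 min + 2 h 45 min = 12 h 5 min.

12 h 5 min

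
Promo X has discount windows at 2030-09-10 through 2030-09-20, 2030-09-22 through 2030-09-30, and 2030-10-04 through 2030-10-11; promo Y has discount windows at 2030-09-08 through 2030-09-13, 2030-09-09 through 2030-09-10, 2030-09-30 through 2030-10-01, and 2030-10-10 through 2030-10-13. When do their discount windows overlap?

B, merged: 2030-09-08 through 2030-09-13, 2030-09-30 through 2030-10-01, 2030-10-10 through 2030-10-13.
2030-09-10 through 2030-09-20 overlaps B on 2030-09-10 through 2030-09-13.
2030-09-22 through 2030-09-30 overlaps B on 2030-09-30 through 2030-09-30.
2030-10-04 through 2030-10-11 overlaps B on 2030-10-10 through 2030-10-11.

2030-09-10 through 2030-09-13, 2030-09-30 through 2030-09-30, 2030-10-10 through 2030-10-11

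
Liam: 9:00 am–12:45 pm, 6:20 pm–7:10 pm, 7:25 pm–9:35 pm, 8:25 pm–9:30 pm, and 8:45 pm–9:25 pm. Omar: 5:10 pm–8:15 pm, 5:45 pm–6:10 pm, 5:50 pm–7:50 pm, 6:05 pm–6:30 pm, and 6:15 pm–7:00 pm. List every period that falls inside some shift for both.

6:20 pm–7:10 pm, 7:25 pm–8:15 pm

A, merged: 9:00 am–12:45 pm, 6:20 pm–7:10 pm, 7:25 pm–9:35 pm.
B, merged: 5:10 pm–8:15 pm.
9:00 am–12:45 pm meets no B interval.
6:20 pm–7:10 pm ∩ B → 6:20 pm–7:10 pm.
7:25 pm–9:35 pm ∩ B → 7:25 pm–8:15 pm.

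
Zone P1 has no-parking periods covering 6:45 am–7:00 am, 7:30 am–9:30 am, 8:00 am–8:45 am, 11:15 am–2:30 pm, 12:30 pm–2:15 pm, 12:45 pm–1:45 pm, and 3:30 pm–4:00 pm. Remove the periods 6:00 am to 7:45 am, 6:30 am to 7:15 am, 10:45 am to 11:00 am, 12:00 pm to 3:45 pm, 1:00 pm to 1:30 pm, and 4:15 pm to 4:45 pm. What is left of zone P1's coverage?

Merge the first list: 6:45 am–7:00 am, 7:30 am–9:30 am, 11:15 am–2:30 pm, 3:30 pm–4:00 pm.
Merge the second list: 6:00 am–7:45 am, 10:45 am–11:00 am, 12:00 pm–3:45 pm, 4:15 pm–4:45 pm.
6:45 am–7:00 am lies entirely inside B → drops out.
7:30 am–9:30 am with B removed leaves 7:45 am–9:30 am.
11:15 am–2:30 pm with B removed leaves 11:15 am–12:00 pm.
3:30 pm–4:00 pm with B removed leaves 3:45 pm–4:00 pm.

7:45 am–9:30 am, 11:15 am–12:00 pm, 3:45 pm–4:00 pm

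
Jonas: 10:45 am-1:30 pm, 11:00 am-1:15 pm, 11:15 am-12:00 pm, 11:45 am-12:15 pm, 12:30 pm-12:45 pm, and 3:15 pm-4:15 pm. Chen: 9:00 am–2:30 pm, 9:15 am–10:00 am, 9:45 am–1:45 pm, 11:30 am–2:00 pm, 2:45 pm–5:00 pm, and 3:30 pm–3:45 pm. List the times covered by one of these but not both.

First set merges to 10:45 am-1:30 pm, 3:15 pm-4:15 pm.
Second set merges to 9:00 am-2:30 pm, 2:45 pm-5:00 pm.
A \ B = none.
B \ A = 9:00 am-10:45 am, 1:30 pm-2:30 pm, 2:45 pm-3:15 pm, 4:15 pm-5:00 pm.
Union of the two gives the symmetric difference.

9:00 am-10:45 am, 1:30 pm-2:30 pm, 2:45 pm-3:15 pm, 4:15 pm-5:00 pm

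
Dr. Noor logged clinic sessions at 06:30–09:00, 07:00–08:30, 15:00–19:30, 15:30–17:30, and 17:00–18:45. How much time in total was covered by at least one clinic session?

7 h

Merged: 06:30–09:00, 15:00–19:30.
Lengths: 2 h 30 min + 4 h 30 min = 7 h.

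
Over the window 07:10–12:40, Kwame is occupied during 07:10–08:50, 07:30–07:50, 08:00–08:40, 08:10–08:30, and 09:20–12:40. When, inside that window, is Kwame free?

08:50–09:20

Covered (merged): 07:10–08:50, 09:20–12:40.
Complement within 07:10–12:40: 08:50–09:20.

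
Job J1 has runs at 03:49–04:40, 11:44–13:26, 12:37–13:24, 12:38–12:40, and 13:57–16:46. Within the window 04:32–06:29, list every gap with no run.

The merged coverage is 03:49–04:40, 11:44–13:26, 13:57–16:46.
Uncovered inside 04:32–06:29: 04:40–06:29.

04:40–06:29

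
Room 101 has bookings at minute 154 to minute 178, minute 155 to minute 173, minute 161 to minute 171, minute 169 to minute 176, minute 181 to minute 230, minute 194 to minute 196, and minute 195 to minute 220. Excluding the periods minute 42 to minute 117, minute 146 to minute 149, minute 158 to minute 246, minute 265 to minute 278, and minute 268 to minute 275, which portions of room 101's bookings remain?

Merge the first list: minute 154 to minute 178, minute 181 to minute 230.
Merge the second list: minute 42 to minute 117, minute 146 to minute 149, minute 158 to minute 246, minute 265 to minute 278.
minute 154 to minute 178 minus B → minute 154 to minute 158.
minute 181 to minute 230: fully covered by B → removed.

minute 154 to minute 158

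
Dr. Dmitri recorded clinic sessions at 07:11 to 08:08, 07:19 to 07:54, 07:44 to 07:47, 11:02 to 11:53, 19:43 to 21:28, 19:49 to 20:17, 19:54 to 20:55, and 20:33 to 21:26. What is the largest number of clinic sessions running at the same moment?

Walk the sorted start/end points keeping a running depth.
The depth first hits 3 at 07:44.

3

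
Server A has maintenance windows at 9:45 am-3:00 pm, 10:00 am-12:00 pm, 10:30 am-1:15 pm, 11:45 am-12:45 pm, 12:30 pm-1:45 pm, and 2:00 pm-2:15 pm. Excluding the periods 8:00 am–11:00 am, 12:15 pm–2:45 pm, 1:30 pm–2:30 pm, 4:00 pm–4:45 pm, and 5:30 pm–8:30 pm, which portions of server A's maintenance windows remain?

11:00 am-12:15 pm, 2:45 pm-3:00 pm

Merge the first list: 9:45 am-3:00 pm.
Merge the second list: 8:00 am-11:00 am, 12:15 pm-2:45 pm, 4:00 pm-4:45 pm, 5:30 pm-8:30 pm.
9:45 am-3:00 pm minus B → 11:00 am-12:15 pm, 2:45 pm-3:00 pm.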